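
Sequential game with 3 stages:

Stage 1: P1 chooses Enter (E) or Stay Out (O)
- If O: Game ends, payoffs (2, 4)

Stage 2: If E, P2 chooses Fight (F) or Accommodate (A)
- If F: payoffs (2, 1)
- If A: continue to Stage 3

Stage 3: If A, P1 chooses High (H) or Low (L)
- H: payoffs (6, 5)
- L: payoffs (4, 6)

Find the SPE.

SPE: (E, A, H); Outcome (6, 5)

Work:
Stage 3: P1 chooses H (6 vs 4)
Stage 2: P2: F->1, A->5 (anticipating H). Choose A
Stage 1: P1: O->2, E->6 (anticipating A, H). Choose E
SPE path: E -> A -> H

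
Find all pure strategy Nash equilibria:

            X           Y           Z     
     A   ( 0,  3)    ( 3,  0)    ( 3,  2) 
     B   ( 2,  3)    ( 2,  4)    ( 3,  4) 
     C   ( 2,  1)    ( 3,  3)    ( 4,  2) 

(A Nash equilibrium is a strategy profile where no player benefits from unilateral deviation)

Nash equilibrium: (C, Y)

Work:
Best responses:
  P1 vs X: payoffs [0, 2, 2] → best response B/C (payoff 2)
  P1 vs Y: payoffs [3, 2, 3] → best response A/C (payoff 3)
  P1 vs Z: payoffs [3, 3, 4] → best response C (payoff 4)
  P2 vs A: payoffs [3, 0, 2] → best response X (payoff 3)
  P2 vs B: payoffs [3, 4, 4] → best response Y/Z (payoff 4)
  P2 vs C: payoffs [1, 3, 2] → best response Y (payoff 3)
Mutual best responses: (C,Y) → Nash equilibria.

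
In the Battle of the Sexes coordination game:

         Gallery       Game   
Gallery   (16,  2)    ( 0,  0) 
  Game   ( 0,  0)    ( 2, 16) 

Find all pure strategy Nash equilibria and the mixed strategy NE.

Pure NE: (Gallery, Gallery) and (Game, Game); Mixed NE: p = 0.8889, q = 0.1111

Work:
Check pure NE:
(Gallery, Gallery): (16, 2) - no unilateral deviation beneficial
(Game, Game): (2, 16) - no unilateral deviation beneficial
Mixed NE: P1 plays Gallery with p = 0.8889, P2 plays Gallery with q = 0.1111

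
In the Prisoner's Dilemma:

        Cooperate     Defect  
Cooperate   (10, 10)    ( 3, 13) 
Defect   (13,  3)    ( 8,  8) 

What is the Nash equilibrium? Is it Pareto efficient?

(Defect, Defect) is NE; not Pareto efficient

Work:
Defect dominates Cooperate for both players:
If P2 cooperates: Defect (13) > Cooperate (10)
If P2 defects: Defect (8) > Cooperate (3)
NE: (Defect, Defect) with payoff (8, 8)
But (Cooperate, Cooperate) = (10, 10) Pareto dominates (8, 8)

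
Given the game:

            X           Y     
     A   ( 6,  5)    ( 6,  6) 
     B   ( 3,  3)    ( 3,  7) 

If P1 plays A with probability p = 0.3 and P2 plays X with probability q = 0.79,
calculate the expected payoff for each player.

E[P1] = 3.9, E[P2] = 4.251

Work:
E[P1] = p·q·π₁(A,X) + p·(1-q)·π₁(A,Y) + (1-p)·q·π₁(B,X) + (1-p)·(1-q)·π₁(B,Y)
= 0.3·0.79·6 + 0.3·0.21·6 + 0.7·0.79·3 + 0.7·0.21·3
= 3.9

E[P2] = 4.251 (similar calculation)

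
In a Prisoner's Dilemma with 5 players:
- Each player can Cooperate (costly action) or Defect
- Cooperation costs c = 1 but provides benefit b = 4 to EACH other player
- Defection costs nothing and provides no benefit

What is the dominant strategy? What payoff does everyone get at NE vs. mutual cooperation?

Dominant: Defect; NE payoff = 0; Coop payoff = 15

Work:
Defect dominates (saves cost c = 1, benefit to others is external)
NE: All defect → everyone gets 0
If all cooperate: each receives (4)×4 - 1 = 15
Social dilemma: 15 > 0 but NE gives 0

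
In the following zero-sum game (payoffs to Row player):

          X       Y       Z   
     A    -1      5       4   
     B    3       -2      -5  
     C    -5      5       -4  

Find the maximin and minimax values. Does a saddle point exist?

Maximin = -1, Minimax = 3, Saddle: False

Work:
Row minimums: [-1, -5, -5] → maximin = -1
Column maximums: [3, 5, 4] → minimax = 3
No saddle point (maximin ≠ minimax). Mixed strategy needed.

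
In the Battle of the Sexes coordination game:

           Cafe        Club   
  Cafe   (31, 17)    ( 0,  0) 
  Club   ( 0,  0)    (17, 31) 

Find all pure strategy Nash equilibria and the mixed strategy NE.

Pure NE: (Cafe, Cafe) and (Club, Club); Mixed NE: p = 0.6458, q = 0.3542

Work:
Check pure NE:
(Cafe, Cafe): (31, 17) - no unilateral deviation beneficial
(Club, Club): (17, 31) - no unilateral deviation beneficial
Mixed NE: P1 plays Cafe with p = 0.6458, P2 plays Cafe with q = 0.3542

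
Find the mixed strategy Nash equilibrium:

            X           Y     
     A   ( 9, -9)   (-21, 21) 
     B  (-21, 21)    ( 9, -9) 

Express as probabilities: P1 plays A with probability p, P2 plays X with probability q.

p = 0.5, q = 0.5

Work:
Find probabilities that make opponent indifferent:
P2 chooses q to make P1 indifferent between A and B
P1 chooses p to make P2 indifferent between X and Y
Mixed NE: P1 plays (A: 0.5, B: 0.5), P2 plays (X: 0.5, Y: 0.5)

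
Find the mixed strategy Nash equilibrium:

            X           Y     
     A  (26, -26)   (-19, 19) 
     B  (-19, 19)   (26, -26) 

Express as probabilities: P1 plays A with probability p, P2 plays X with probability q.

p = 0.5, q = 0.5

Work:
Find probabilities that make opponent indifferent:
P2 chooses q to make P1 indifferent between A and B
P1 chooses p to make P2 indifferent between X and Y
Mixed NE: P1 plays (A: 0.5, B: 0.5), P2 plays (X: 0.5, Y: 0.5)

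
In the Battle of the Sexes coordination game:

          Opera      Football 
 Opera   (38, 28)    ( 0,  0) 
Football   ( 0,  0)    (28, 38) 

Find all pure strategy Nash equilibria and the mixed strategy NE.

Pure NE: (Opera, Opera) and (Football, Football); Mixed NE: p = 0.5758, q = 0.4242

Work:
Check pure NE:
(Opera, Opera): (38, 28) - no unilateral deviation beneficial
(Football, Football): (28, 38) - no unilateral deviation beneficial
Mixed NE: P1 plays Opera with p = 0.5758, P2 plays Opera with q = 0.4242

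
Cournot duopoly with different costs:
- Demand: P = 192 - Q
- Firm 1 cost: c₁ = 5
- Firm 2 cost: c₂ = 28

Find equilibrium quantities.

q₁* = 70.0, q₂* = 47.0

Work:
Reaction: q₁ = (192 - 5 - q₂)/2
Reaction: q₂ = (192 - 28 - q₁)/2
Solve simultaneously:
q₁* = (192 - 2×5 + 28)/3 = 70.0
q₂* = (192 - 2×28 + 5)/3 = 47.0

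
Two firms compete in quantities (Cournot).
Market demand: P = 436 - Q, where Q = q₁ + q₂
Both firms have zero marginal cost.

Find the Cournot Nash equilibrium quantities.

q₁* = q₂* = 145.33; P* = 145.33

Work:
Profit: π_i = P·q_i = (a - q_i - q_j)·q_i
FOC: ∂π_i/∂q_i = a - 2q_i - q_j = 0
Reaction function: q_i = (436 - q_j)/2
Symmetry: q* = 436/3 = 145.33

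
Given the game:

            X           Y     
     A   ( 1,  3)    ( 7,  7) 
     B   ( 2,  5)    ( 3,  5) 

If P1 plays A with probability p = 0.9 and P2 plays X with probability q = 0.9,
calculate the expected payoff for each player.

E[P1] = 1.65, E[P2] = 3.56

Work:
E[P1] = p·q·π₁(A,X) + p·(1-q)·π₁(A,Y) + (1-p)·q·π₁(B,X) + (1-p)·(1-q)·π₁(B,Y)
= 0.9·0.9·1 + 0.9·0.1·7 + 0.1·0.9·2 + 0.1·0.1·3
= 1.65

E[P2] = 3.56 (similar calculation)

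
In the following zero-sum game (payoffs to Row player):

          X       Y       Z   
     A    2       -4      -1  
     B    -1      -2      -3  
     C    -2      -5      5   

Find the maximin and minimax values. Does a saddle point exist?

Maximin = -3, Minimax = -2, Saddle: False

Work:
Row minimums: [-4, -3, -5] → maximin = -3
Column maximums: [2, -2, 5] → minimax = -2
No saddle point (maximin ≠ minimax). Mixed strategy needed.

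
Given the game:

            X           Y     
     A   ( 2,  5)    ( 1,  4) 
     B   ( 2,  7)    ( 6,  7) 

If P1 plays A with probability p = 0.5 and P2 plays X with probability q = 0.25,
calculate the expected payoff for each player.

E[P1] = 3.125, E[P2] = 5.625

Work:
E[P1] = p·q·π₁(A,X) + p·(1-q)·π₁(A,Y) + (1-p)·q·π₁(B,X) + (1-p)·(1-q)·π₁(B,Y)
= 0.5·0.25·2 + 0.5·0.75·1 + 0.5·0.25·2 + 0.5·0.75·6
= 3.125

E[P2] = 5.625 (similar calculation)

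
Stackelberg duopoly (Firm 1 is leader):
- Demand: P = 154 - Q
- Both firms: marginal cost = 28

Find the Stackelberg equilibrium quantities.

q₁* (leader) = 63.0, q₂* (follower) = 31.5

Work:
Follower's reaction: q₂ = (a - c - q₁)/2
Leader substitutes: π₁ = q₁·(a - q₁ - (a-c-q₁)/2 - c)
FOC: q₁* = (154 - 28)/2 = 63.00
Then: q₂* = (154 - 28 - 63.0)/2 = 31.50
Leader has first-mover advantage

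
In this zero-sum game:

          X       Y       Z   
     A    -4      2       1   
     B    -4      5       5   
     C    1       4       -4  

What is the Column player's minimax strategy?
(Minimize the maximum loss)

Column should play X, value = 1

Work:
Column player minimizes Row's maximum payoff:
Column X: max payoff to Row = 1
Column Y: max payoff to Row = 5
Column Z: max payoff to Row = 5
Minimum is 1, achieved by column X.
Minimax strategy: X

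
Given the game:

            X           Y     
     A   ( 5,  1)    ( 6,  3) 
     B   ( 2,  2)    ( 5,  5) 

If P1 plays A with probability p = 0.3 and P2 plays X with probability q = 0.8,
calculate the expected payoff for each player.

E[P1] = 3.38, E[P2] = 2.24

Work:
E[P1] = p·q·π₁(A,X) + p·(1-q)·π₁(A,Y) + (1-p)·q·π₁(B,X) + (1-p)·(1-q)·π₁(B,Y)
= 0.3·0.8·5 + 0.3·0.2·6 + 0.7·0.8·2 + 0.7·0.2·5
= 3.38

E[P2] = 2.24 (similar calculation)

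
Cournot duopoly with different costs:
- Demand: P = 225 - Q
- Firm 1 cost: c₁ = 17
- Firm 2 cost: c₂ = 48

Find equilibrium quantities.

q₁* = 79.67, q₂* = 48.67

Work:
Reaction: q₁ = (225 - 17 - q₂)/2
Reaction: q₂ = (225 - 48 - q₁)/2
Solve simultaneously:
q₁* = (225 - 2×17 + 48)/3 = 79.67
q₂* = (225 - 2×48 + 17)/3 = 48.67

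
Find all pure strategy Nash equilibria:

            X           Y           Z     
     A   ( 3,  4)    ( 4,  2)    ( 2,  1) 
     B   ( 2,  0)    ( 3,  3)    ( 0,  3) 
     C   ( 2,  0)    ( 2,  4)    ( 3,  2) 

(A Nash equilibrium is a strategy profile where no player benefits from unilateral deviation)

Nash equilibrium: (A, X)

Work:
Best responses:
  P1 vs X: payoffs [3, 2, 2] → best response A (payoff 3)
  P1 vs Y: payoffs [4, 3, 2] → best response A (payoff 4)
  P1 vs Z: payoffs [2, 0, 3] → best response C (payoff 3)
  P2 vs A: payoffs [4, 2, 1] → best response X (payoff 4)
  P2 vs B: payoffs [0, 3, 3] → best response Y/Z (payoff 3)
  P2 vs C: payoffs [0, 4, 2] → best response Y (payoff 4)
Mutual best responses: (A,X) → Nash equilibria.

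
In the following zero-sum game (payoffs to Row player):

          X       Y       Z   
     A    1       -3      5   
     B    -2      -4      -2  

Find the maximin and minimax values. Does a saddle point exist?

Maximin = -3, Minimax = -3, Saddle: True

Work:
Row minimums: [-3, -4] → maximin = -3
Column maximums: [1, -3, 5] → minimax = -3
Saddle point exists! Game value = -3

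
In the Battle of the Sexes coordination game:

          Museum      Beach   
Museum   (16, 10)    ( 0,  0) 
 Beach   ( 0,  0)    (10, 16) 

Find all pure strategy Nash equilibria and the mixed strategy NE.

Pure NE: (Museum, Museum) and (Beach, Beach); Mixed NE: p = 0.6154, q = 0.3846

Work:
Check pure NE:
(Museum, Museum): (16, 10) - no unilateral deviation beneficial
(Beach, Beach): (10, 16) - no unilateral deviation beneficial
Mixed NE: P1 plays Museum with p = 0.6154, P2 plays Museum with q = 0.3846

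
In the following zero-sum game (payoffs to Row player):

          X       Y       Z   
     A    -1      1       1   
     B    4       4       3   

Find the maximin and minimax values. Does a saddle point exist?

Maximin = 3, Minimax = 3, Saddle: True

Work:
Row minimums: [-1, 3] → maximin = 3
Column maximums: [4, 4, 3] → minimax = 3
Saddle point exists! Game value = 3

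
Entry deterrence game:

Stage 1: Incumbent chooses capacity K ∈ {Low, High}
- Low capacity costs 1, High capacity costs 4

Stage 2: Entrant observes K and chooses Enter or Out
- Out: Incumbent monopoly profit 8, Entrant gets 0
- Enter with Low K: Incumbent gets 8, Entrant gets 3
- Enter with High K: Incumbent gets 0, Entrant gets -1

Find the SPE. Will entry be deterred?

SPE: (Low, Enter|Low, Out|High); Entry not deterred. Incumbent net profit = 7, Entrant gets 3

Work:
After Low K: Entrant enters (3 > 0)
After High K: Entrant stays out (-1 < 0)
Incumbent: Low → 8−1=7, High → 8−4=4
Incumbent chooses Low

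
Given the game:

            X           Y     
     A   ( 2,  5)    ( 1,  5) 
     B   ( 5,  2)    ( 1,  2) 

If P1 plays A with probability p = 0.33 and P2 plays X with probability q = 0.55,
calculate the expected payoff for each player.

E[P1] = 2.6555, E[P2] = 2.99

Work:
E[P1] = p·q·π₁(A,X) + p·(1-q)·π₁(A,Y) + (1-p)·q·π₁(B,X) + (1-p)·(1-q)·π₁(B,Y)
= 0.33·0.55·2 + 0.33·0.45·1 + 0.67·0.55·5 + 0.67·0.45·1
= 2.6555

E[P2] = 2.99 (similar calculation)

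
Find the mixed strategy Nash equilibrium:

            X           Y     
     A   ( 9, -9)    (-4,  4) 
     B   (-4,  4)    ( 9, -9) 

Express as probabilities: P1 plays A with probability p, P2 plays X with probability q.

p = 0.5, q = 0.5

Work:
Find probabilities that make opponent indifferent:
P2 chooses q to make P1 indifferent between A and B
P1 chooses p to make P2 indifferent between X and Y
Mixed NE: P1 plays (A: 0.5, B: 0.5), P2 plays (X: 0.5, Y: 0.5)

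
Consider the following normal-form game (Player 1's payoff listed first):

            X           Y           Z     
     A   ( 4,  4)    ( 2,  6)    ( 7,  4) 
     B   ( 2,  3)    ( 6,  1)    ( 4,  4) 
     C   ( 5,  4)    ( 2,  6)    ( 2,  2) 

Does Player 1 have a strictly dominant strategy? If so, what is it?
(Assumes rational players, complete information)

No strictly dominant strategy exists for Player 1

Work:
A strategy strictly dominates another if it gives a strictly higher payoff against every opponent action. Compare each pair of P1's strategies column-by-column:
  A vs B: [4 vs 2, 2 vs 6, 7 vs 4] → A does not strictly dominate B (column Y: 2 ≤ 6)
  A vs C: [4 vs 5, 2 vs 2, 7 vs 2] → A does not strictly dominate C (column X: 4 ≤ 5)
  B vs A: [2 vs 4, 6 vs 2, 4 vs 7] → B does not strictly dominate A (column X: 2 ≤ 4)
  B vs C: [2 vs 5, 6 vs 2, 4 vs 2] → B does not strictly dominate C (column X: 2 ≤ 5)
  C vs A: [5 vs 4, 2 vs 2, 2 vs 7] → C does not strictly dominate A (column Y: 2 ≤ 2)
  C vs B: [5 vs 2, 2 vs 6, 2 vs 4] → C does not strictly dominate B (column Y: 2 ≤ 6)
No single strategy strictly dominates all others → no strictly dominant strategy.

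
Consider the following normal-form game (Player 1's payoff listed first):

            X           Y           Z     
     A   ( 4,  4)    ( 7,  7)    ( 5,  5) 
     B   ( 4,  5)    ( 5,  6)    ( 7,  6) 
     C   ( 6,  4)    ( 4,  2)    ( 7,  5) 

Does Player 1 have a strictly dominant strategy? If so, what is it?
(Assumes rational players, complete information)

No strictly dominant strategy exists for Player 1

Work:
A strategy strictly dominates another if it gives a strictly higher payoff against every opponent action. Compare each pair of P1's strategies column-by-column:
  A vs B: [4 vs 4, 7 vs 5, 5 vs 7] → A does not strictly dominate B (column X: 4 ≤ 4)
  A vs C: [4 vs 6, 7 vs 4, 5 vs 7] → A does not strictly dominate C (column X: 4 ≤ 6)
  B vs A: [4 vs 4, 5 vs 7, 7 vs 5] → B does not strictly dominate A (column X: 4 ≤ 4)
  B vs C: [4 vs 6, 5 vs 4, 7 vs 7] → B does not strictly dominate C (column X: 4 ≤ 6)
  C vs A: [6 vs 4, 4 vs 7, 7 vs 5] → C does not strictly dominate A (column Y: 4 ≤ 7)
  C vs B: [6 vs 4, 4 vs 5, 7 vs 7] → C does not strictly dominate B (column Y: 4 ≤ 5)
No single strategy strictly dominates all others → no strictly dominant strategy.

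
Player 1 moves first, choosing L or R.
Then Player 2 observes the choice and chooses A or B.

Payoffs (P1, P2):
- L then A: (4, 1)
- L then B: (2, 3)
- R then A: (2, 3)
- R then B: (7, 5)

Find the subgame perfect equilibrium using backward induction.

P1 plays R, P2 plays B after L and B after R; Payoff (7, 5)

Work:
Backward induction:
After L: P2 chooses B → P1 gets 2
After R: P2 chooses B → P1 gets 7
P1 chooses R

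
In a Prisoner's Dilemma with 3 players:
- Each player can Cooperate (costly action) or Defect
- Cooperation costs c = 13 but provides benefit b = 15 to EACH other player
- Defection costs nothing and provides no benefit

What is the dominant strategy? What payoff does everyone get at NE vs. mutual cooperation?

Dominant: Defect; NE payoff = 0; Coop payoff = 17

Work:
Defect dominates (saves cost c = 13, benefit to others is external)
NE: All defect → everyone gets 0
If all cooperate: each receives (2)×15 - 13 = 17
Social dilemma: 17 > 0 but NE gives 0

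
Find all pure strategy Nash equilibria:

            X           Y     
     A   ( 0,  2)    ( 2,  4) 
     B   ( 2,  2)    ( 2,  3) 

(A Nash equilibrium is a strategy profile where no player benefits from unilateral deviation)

Nash equilibrium: (A, Y), (B, Y)

Work:
Best responses:
  P1 vs X: payoffs [0, 2] → best response B (payoff 2)
  P1 vs Y: payoffs [2, 2] → best response A/B (payoff 2)
  P2 vs A: payoffs [2, 4] → best response Y (payoff 4)
  P2 vs B: payoffs [2, 3] → best response Y (payoff 3)
Mutual best responses: (A,Y), (B,Y) → Nash equilibria.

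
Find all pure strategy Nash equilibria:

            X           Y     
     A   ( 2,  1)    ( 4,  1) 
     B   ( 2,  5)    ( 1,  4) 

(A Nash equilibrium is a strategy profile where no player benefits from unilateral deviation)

Nash equilibrium: (A, X), (A, Y), (B, X)

Work:
Best responses:
  P1 vs X: payoffs [2, 2] → best response A/B (payoff 2)
  P1 vs Y: payoffs [4, 1] → best response A (payoff 4)
  P2 vs A: payoffs [1, 1] → best response X/Y (payoff 1)
  P2 vs B: payoffs [5, 4] → best response X (payoff 5)
Mutual best responses: (A,X), (A,Y), (B,X) → Nash equilibria.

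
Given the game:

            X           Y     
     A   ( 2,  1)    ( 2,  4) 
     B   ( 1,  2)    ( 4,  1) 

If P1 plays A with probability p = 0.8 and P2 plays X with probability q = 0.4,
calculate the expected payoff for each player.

E[P1] = 2.16, E[P2] = 2.52

Work:
E[P1] = p·q·π₁(A,X) + p·(1-q)·π₁(A,Y) + (1-p)·q·π₁(B,X) + (1-p)·(1-q)·π₁(B,Y)
= 0.8·0.4·2 + 0.8·0.6·2 + 0.2·0.4·1 + 0.2·0.6·4
= 2.16

E[P2] = 2.52 (similar calculation)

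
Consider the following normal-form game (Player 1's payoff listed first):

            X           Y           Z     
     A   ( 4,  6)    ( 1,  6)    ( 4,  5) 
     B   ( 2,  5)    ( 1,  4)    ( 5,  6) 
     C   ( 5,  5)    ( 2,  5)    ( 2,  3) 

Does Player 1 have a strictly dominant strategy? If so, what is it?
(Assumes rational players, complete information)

No strictly dominant strategy exists for Player 1

Work:
A strategy strictly dominates another if it gives a strictly higher payoff against every opponent action. Compare each pair of P1's strategies column-by-column:
  A vs B: [4 vs 2, 1 vs 1, 4 vs 5] → A does not strictly dominate B (column Y: 1 ≤ 1)
  A vs C: [4 vs 5, 1 vs 2, 4 vs 2] → A does not strictly dominate C (column X: 4 ≤ 5)
  B vs A: [2 vs 4, 1 vs 1, 5 vs 4] → B does not strictly dominate A (column X: 2 ≤ 4)
  B vs C: [2 vs 5, 1 vs 2, 5 vs 2] → B does not strictly dominate C (column X: 2 ≤ 5)
  C vs A: [5 vs 4, 2 vs 1, 2 vs 4] → C does not strictly dominate A (column Z: 2 ≤ 4)
  C vs B: [5 vs 2, 2 vs 1, 2 vs 5] → C does not strictly dominate B (column Z: 2 ≤ 5)
No single strategy strictly dominates all others → no strictly dominant strategy.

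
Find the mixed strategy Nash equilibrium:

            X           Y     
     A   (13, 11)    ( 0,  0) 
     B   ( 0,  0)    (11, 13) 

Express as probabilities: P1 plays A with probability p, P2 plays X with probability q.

p = 0.5417, q = 0.4583

Work:
Find probabilities that make opponent indifferent:
P2 chooses q to make P1 indifferent between A and B
P1 chooses p to make P2 indifferent between X and Y
Mixed NE: P1 plays (A: 0.5417, B: 0.4583), P2 plays (X: 0.4583, Y: 0.5417)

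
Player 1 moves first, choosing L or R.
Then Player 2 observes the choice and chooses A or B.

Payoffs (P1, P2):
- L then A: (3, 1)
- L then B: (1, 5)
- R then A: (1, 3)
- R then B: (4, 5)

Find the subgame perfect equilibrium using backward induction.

P1 plays R, P2 plays B after L and B after R; Payoff (4, 5)

Work:
Backward induction:
After L: P2 chooses B → P1 gets 1
After R: P2 chooses B → P1 gets 4
P1 chooses R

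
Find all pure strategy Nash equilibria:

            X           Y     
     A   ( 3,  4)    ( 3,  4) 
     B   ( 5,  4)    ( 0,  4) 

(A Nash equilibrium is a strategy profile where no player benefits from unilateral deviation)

Nash equilibrium: (A, Y), (B, X)

Work:
Best responses:
  P1 vs X: payoffs [3, 5] → best response B (payoff 5)
  P1 vs Y: payoffs [3, 0] → best response A (payoff 3)
  P2 vs A: payoffs [4, 4] → best response X/Y (payoff 4)
  P2 vs B: payoffs [4, 4] → best response X/Y (payoff 4)
Mutual best responses: (A,Y), (B,X) → Nash equilibria.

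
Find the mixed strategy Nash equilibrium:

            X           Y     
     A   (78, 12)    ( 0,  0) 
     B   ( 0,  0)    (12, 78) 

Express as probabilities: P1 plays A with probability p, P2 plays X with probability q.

p = 0.8667, q = 0.1333

Work:
Find probabilities that make opponent indifferent:
P2 chooses q to make P1 indifferent between A and B
P1 chooses p to make P2 indifferent between X and Y
Mixed NE: P1 plays (A: 0.8667, B: 0.1333), P2 plays (X: 0.1333, Y: 0.8667)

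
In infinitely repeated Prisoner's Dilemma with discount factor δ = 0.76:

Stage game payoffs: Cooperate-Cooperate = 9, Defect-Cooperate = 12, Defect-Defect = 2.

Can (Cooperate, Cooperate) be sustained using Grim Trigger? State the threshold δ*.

δ* = 0.3; since δ = 0.76 ≥ 0.3, cooperation can be sustained

Work:
For Grim Trigger:
Cooperate forever: 9/(1-δ)
Defect then punished: 12 + 2·δ/(1-δ)
Need: 9/(1-δ) ≥ 12 + 2·δ/(1-δ)
Solving: δ ≥ (T-R)/(T-P) = (12-9)/(12-2) = 0.3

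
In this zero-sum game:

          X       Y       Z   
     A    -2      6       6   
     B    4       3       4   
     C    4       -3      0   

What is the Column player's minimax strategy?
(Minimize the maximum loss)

Column should play X, value = 4

Work:
Column player minimizes Row's maximum payoff:
Column X: max payoff to Row = 4
Column Y: max payoff to Row = 6
Column Z: max payoff to Row = 6
Minimum is 4, achieved by column X.
Minimax strategy: X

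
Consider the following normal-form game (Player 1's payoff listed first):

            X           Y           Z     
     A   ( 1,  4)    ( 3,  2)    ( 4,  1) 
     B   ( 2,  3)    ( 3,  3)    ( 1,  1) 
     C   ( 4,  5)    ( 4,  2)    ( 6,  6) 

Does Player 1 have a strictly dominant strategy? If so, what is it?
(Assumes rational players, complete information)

Yes, Player 1's strictly dominant strategy is C

Work:
A strategy strictly dominates another if it gives a strictly higher payoff against every opponent action. Compare each pair of P1's strategies column-by-column:
  A vs B: [1 vs 2, 3 vs 3, 4 vs 1] → A does not strictly dominate B (column X: 1 ≤ 2)
  A vs C: [1 vs 4, 3 vs 4, 4 vs 6] → A does not strictly dominate C (column X: 1 ≤ 4)
  B vs A: [2 vs 1, 3 vs 3, 1 vs 4] → B does not strictly dominate A (column Y: 3 ≤ 3)
  B vs C: [2 vs 4, 3 vs 4, 1 vs 6] → B does not strictly dominate C (column X: 2 ≤ 4)
  C vs A: [4 vs 1, 4 vs 3, 6 vs 4] → C strictly dominates A
  C vs B: [4 vs 2, 4 vs 3, 6 vs 1] → C strictly dominates B
C strictly dominates every other strategy → strictly dominant.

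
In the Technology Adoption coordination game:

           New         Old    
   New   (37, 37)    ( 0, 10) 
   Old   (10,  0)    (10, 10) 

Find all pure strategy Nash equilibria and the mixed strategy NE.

Pure NE: (New, New) and (Old, Old); Mixed NE: p = 0.2703, q = 0.2703

Work:
Check pure NE:
(New, New): (37, 37) - no unilateral deviation beneficial
(Old, Old): (10, 10) - no unilateral deviation beneficial
Mixed NE: P1 plays New with p = 0.2703, P2 plays New with q = 0.2703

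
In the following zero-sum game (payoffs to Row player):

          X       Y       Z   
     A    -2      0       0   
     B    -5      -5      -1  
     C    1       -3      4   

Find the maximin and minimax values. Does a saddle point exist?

Maximin = -2, Minimax = 0, Saddle: False

Work:
Row minimums: [-2, -5, -3] → maximin = -2
Column maximums: [1, 0, 4] → minimax = 0
No saddle point (maximin ≠ minimax). Mixed strategy needed.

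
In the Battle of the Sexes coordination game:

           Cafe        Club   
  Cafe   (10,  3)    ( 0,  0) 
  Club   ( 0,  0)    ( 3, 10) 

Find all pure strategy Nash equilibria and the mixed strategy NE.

Pure NE: (Cafe, Cafe) and (Club, Club); Mixed NE: p = 0.7692, q = 0.2308

Work:
Check pure NE:
(Cafe, Cafe): (10, 3) - no unilateral deviation beneficial
(Club, Club): (3, 10) - no unilateral deviation beneficial
Mixed NE: P1 plays Cafe with p = 0.7692, P2 plays Cafe with q = 0.2308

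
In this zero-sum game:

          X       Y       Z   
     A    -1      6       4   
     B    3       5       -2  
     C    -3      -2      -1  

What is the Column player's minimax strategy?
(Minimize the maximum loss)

Column should play X, value = 3

Work:
Column player minimizes Row's maximum payoff:
Column X: max payoff to Row = 3
Column Y: max payoff to Row = 6
Column Z: max payoff to Row = 4
Minimum is 3, achieved by column X.
Minimax strategy: X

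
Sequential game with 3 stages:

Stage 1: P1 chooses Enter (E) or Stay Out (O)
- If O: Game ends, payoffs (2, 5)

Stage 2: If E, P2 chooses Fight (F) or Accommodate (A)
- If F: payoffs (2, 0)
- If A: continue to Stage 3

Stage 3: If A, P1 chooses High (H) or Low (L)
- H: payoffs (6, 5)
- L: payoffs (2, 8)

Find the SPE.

SPE: (E, A, H); Outcome (6, 5)

Work:
Stage 3: P1 chooses H (6 vs 2)
Stage 2: P2: F->0, A->5 (anticipating H). Choose A
Stage 1: P1: O->2, E->6 (anticipating A, H). Choose E
SPE path: E -> A -> H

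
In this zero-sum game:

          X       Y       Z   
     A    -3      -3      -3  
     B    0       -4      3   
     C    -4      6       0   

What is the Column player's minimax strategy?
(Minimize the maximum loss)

Column should play X, value = 0

Work:
Column player minimizes Row's maximum payoff:
Column X: max payoff to Row = 0
Column Y: max payoff to Row = 6
Column Z: max payoff to Row = 3
Minimum is 0, achieved by column X.
Minimax strategy: X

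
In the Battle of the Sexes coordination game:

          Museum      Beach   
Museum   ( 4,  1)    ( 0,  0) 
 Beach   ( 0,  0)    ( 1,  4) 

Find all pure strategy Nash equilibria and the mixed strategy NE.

Pure NE: (Museum, Museum) and (Beach, Beach); Mixed NE: p = 0.8, q = 0.2

Work:
Check pure NE:
(Museum, Museum): (4, 1) - no unilateral deviation beneficial
(Beach, Beach): (1, 4) - no unilateral deviation beneficial
Mixed NE: P1 plays Museum with p = 0.8, P2 plays Museum with q = 0.2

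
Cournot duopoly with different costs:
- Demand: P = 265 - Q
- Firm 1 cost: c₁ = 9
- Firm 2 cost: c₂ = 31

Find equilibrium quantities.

q₁* = 92.67, q₂* = 70.67

Work:
Reaction: q₁ = (265 - 9 - q₂)/2
Reaction: q₂ = (265 - 31 - q₁)/2
Solve simultaneously:
q₁* = (265 - 2×9 + 31)/3 = 92.67
q₂* = (265 - 2×31 + 9)/3 = 70.67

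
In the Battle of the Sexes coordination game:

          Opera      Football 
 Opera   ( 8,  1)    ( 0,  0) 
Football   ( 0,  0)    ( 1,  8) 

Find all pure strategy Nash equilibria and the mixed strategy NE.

Pure NE: (Opera, Opera) and (Football, Football); Mixed NE: p = 0.8889, q = 0.1111

Work:
Check pure NE:
(Opera, Opera): (8, 1) - no unilateral deviation beneficial
(Football, Football): (1, 8) - no unilateral deviation beneficial
Mixed NE: P1 plays Opera with p = 0.8889, P2 plays Opera with q = 0.1111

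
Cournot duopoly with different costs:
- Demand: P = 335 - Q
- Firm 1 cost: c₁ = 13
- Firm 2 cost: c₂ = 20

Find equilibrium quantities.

q₁* = 109.67, q₂* = 102.67

Work:
Reaction: q₁ = (335 - 13 - q₂)/2
Reaction: q₂ = (335 - 20 - q₁)/2
Solve simultaneously:
q₁* = (335 - 2×13 + 20)/3 = 109.67
q₂* = (335 - 2×20 + 13)/3 = 102.67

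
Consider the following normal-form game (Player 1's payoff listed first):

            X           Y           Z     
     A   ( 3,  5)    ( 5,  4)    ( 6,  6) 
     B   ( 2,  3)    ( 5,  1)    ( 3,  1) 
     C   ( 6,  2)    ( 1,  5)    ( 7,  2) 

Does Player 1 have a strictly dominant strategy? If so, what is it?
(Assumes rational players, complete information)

No strictly dominant strategy exists for Player 1

Work:
A strategy strictly dominates another if it gives a strictly higher payoff against every opponent action. Compare each pair of P1's strategies column-by-column:
  A vs B: [3 vs 2, 5 vs 5, 6 vs 3] → A does not strictly dominate B (column Y: 5 ≤ 5)
  A vs C: [3 vs 6, 5 vs 1, 6 vs 7] → A does not strictly dominate C (column X: 3 ≤ 6)
  B vs A: [2 vs 3, 5 vs 5, 3 vs 6] → B does not strictly dominate A (column X: 2 ≤ 3)
  B vs C: [2 vs 6, 5 vs 1, 3 vs 7] → B does not strictly dominate C (column X: 2 ≤ 6)
  C vs A: [6 vs 3, 1 vs 5, 7 vs 6] → C does not strictly dominate A (column Y: 1 ≤ 5)
  C vs B: [6 vs 2, 1 vs 5, 7 vs 3] → C does not strictly dominate B (column Y: 1 ≤ 5)
No single strategy strictly dominates all others → no strictly dominant strategy.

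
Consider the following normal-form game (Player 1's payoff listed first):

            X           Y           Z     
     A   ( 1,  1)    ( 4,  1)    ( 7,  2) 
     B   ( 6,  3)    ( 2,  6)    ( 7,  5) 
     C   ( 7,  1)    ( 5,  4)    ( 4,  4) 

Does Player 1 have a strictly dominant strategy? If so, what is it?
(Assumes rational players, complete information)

No strictly dominant strategy exists for Player 1

Work:
A strategy strictly dominates another if it gives a strictly higher payoff against every opponent action. Compare each pair of P1's strategies column-by-column:
  A vs B: [1 vs 6, 4 vs 2, 7 vs 7] → A does not strictly dominate B (column X: 1 ≤ 6)
  A vs C: [1 vs 7, 4 vs 5, 7 vs 4] → A does not strictly dominate C (column X: 1 ≤ 7)
  B vs A: [6 vs 1, 2 vs 4, 7 vs 7] → B does not strictly dominate A (column Y: 2 ≤ 4)
  B vs C: [6 vs 7, 2 vs 5, 7 vs 4] → B does not strictly dominate C (column X: 6 ≤ 7)
  C vs A: [7 vs 1, 5 vs 4, 4 vs 7] → C does not strictly dominate A (column Z: 4 ≤ 7)
  C vs B: [7 vs 6, 5 vs 2, 4 vs 7] → C does not strictly dominate B (column Z: 4 ≤ 7)
No single strategy strictly dominates all others → no strictly dominant strategy.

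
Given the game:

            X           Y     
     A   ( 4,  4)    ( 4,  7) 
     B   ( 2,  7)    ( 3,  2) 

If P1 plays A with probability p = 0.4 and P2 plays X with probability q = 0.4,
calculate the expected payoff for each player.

E[P1] = 3.16, E[P2] = 4.72

Work:
E[P1] = p·q·π₁(A,X) + p·(1-q)·π₁(A,Y) + (1-p)·q·π₁(B,X) + (1-p)·(1-q)·π₁(B,Y)
= 0.4·0.4·4 + 0.4·0.6·4 + 0.6·0.4·2 + 0.6·0.6·3
= 3.16

E[P2] = 4.72 (similar calculation)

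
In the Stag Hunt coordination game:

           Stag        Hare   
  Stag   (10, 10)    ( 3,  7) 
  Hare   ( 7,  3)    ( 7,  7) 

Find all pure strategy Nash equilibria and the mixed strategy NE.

Pure NE: (Stag, Stag) and (Hare, Hare); Mixed NE: p = 0.5714, q = 0.5714

Work:
Check pure NE:
(Stag, Stag): (10, 10) - no unilateral deviation beneficial
(Hare, Hare): (7, 7) - no unilateral deviation beneficial
Mixed NE: P1 plays Stag with p = 0.5714, P2 plays Stag with q = 0.5714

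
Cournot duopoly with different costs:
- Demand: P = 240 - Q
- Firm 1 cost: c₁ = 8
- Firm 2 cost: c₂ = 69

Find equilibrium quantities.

q₁* = 97.67, q₂* = 36.67

Work:
Reaction: q₁ = (240 - 8 - q₂)/2
Reaction: q₂ = (240 - 69 - q₁)/2
Solve simultaneously:
q₁* = (240 - 2×8 + 69)/3 = 97.67
q₂* = (240 - 2×69 + 8)/3 = 36.67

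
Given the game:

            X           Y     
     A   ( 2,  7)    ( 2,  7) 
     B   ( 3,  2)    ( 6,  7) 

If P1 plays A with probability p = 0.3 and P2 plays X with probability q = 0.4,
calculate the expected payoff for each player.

E[P1] = 3.96, E[P2] = 5.6

Work:
E[P1] = p·q·π₁(A,X) + p·(1-q)·π₁(A,Y) + (1-p)·q·π₁(B,X) + (1-p)·(1-q)·π₁(B,Y)
= 0.3·0.4·2 + 0.3·0.6·2 + 0.7·0.4·3 + 0.7·0.6·6
= 3.96

E[P2] = 5.6 (similar calculation)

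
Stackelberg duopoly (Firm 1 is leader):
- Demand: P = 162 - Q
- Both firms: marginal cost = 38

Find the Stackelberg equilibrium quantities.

q₁* (leader) = 62.0, q₂* (follower) = 31.0

Work:
Follower's reaction: q₂ = (a - c - q₁)/2
Leader substitutes: π₁ = q₁·(a - q₁ - (a-c-q₁)/2 - c)
FOC: q₁* = (162 - 38)/2 = 62.00
Then: q₂* = (162 - 38 - 62.0)/2 = 31.00
Leader has first-mover advantage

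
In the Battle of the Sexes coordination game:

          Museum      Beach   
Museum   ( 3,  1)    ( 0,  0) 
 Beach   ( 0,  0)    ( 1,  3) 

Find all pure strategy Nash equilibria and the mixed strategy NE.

Pure NE: (Museum, Museum) and (Beach, Beach); Mixed NE: p = 0.75, q = 0.25

Work:
Check pure NE:
(Museum, Museum): (3, 1) - no unilateral deviation beneficial
(Beach, Beach): (1, 3) - no unilateral deviation beneficial
Mixed NE: P1 plays Museum with p = 0.75, P2 plays Museum with q = 0.25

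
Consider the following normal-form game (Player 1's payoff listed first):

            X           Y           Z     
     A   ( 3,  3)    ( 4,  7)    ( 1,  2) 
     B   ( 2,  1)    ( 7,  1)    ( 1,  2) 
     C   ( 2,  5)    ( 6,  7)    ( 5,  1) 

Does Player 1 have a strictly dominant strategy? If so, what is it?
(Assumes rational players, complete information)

No strictly dominant strategy exists for Player 1

Work:
A strategy strictly dominates another if it gives a strictly higher payoff against every opponent action. Compare each pair of P1's strategies column-by-column:
  A vs B: [3 vs 2, 4 vs 7, 1 vs 1] → A does not strictly dominate B (column Y: 4 ≤ 7)
  A vs C: [3 vs 2, 4 vs 6, 1 vs 5] → A does not strictly dominate C (column Y: 4 ≤ 6)
  B vs A: [2 vs 3, 7 vs 4, 1 vs 1] → B does not strictly dominate A (column X: 2 ≤ 3)
  B vs C: [2 vs 2, 7 vs 6, 1 vs 5] → B does not strictly dominate C (column X: 2 ≤ 2)
  C vs A: [2 vs 3, 6 vs 4, 5 vs 1] → C does not strictly dominate A (column X: 2 ≤ 3)
  C vs B: [2 vs 2, 6 vs 7, 5 vs 1] → C does not strictly dominate B (column X: 2 ≤ 2)
No single strategy strictly dominates all others → no strictly dominant strategy.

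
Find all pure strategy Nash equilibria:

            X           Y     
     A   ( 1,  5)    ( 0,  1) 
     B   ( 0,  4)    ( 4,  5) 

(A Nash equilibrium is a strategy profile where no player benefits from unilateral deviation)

Nash equilibrium: (A, X), (B, Y)

Work:
Best responses:
  P1 vs X: payoffs [1, 0] → best response A (payoff 1)
  P1 vs Y: payoffs [0, 4] → best response B (payoff 4)
  P2 vs A: payoffs [5, 1] → best response X (payoff 5)
  P2 vs B: payoffs [4, 5] → best response Y (payoff 5)
Mutual best responses: (A,X), (B,Y) → Nash equilibria.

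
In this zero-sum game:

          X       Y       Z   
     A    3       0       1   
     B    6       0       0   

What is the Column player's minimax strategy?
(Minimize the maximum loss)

Column should play Y, value = 0

Work:
Column player minimizes Row's maximum payoff:
Column X: max payoff to Row = 6
Column Y: max payoff to Row = 0
Column Z: max payoff to Row = 1
Minimum is 0, achieved by column Y.
Minimax strategy: Y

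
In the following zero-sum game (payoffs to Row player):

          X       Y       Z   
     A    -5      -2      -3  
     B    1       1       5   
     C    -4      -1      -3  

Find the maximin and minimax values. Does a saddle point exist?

Maximin = 1, Minimax = 1, Saddle: True

Work:
Row minimums: [-5, 1, -4] → maximin = 1
Column maximums: [1, 1, 5] → minimax = 1
Saddle point exists! Game value = 1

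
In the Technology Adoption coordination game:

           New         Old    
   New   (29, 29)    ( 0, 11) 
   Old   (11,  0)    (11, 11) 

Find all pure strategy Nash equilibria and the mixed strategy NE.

Pure NE: (New, New) and (Old, Old); Mixed NE: p = 0.3793, q = 0.3793

Work:
Check pure NE:
(New, New): (29, 29) - no unilateral deviation beneficial
(Old, Old): (11, 11) - no unilateral deviation beneficial
Mixed NE: P1 plays New with p = 0.3793, P2 plays New with q = 0.3793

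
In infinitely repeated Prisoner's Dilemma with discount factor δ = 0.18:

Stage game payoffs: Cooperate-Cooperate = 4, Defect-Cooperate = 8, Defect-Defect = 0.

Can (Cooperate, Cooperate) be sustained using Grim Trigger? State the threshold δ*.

δ* = 0.5; since δ = 0.18 < 0.5, cooperation cannot be sustained

Work:
For Grim Trigger:
Cooperate forever: 4/(1-δ)
Defect then punished: 8 + 0·δ/(1-δ)
Need: 4/(1-δ) ≥ 8 + 0·δ/(1-δ)
Solving: δ ≥ (T-R)/(T-P) = (8-4)/(8-0) = 0.5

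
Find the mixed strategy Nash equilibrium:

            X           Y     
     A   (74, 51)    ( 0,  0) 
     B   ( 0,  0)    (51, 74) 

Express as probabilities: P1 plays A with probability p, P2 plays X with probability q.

p = 0.592, q = 0.408

Work:
Find probabilities that make opponent indifferent:
P2 chooses q to make P1 indifferent between A and B
P1 chooses p to make P2 indifferent between X and Y
Mixed NE: P1 plays (A: 0.592, B: 0.408), P2 plays (X: 0.408, Y: 0.592)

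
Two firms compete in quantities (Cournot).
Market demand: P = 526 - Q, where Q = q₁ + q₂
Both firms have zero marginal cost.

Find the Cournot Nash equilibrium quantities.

q₁* = q₂* = 175.33; P* = 175.33

Work:
Profit: π_i = P·q_i = (a - q_i - q_j)·q_i
FOC: ∂π_i/∂q_i = a - 2q_i - q_j = 0
Reaction function: q_i = (526 - q_j)/2
Symmetry: q* = 526/3 = 175.33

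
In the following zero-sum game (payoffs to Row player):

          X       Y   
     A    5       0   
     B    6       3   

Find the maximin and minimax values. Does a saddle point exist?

Maximin = 3, Minimax = 3, Saddle: True

Work:
Row minimums: [0, 3] → maximin = 3
Column maximums: [6, 3] → minimax = 3
Saddle point exists! Game value = 3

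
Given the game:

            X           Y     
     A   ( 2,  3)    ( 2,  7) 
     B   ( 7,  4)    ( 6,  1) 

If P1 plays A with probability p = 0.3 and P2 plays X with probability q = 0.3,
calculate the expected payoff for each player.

E[P1] = 5.01, E[P2] = 3.07

Work:
E[P1] = p·q·π₁(A,X) + p·(1-q)·π₁(A,Y) + (1-p)·q·π₁(B,X) + (1-p)·(1-q)·π₁(B,Y)
= 0.3·0.3·2 + 0.3·0.7·2 + 0.7·0.3·7 + 0.7·0.7·6
= 5.01

E[P2] = 3.07 (similar calculation)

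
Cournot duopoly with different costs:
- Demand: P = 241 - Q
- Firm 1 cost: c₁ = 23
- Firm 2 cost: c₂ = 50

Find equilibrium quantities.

q₁* = 81.67, q₂* = 54.67

Work:
Reaction: q₁ = (241 - 23 - q₂)/2
Reaction: q₂ = (241 - 50 - q₁)/2
Solve simultaneously:
q₁* = (241 - 2×23 + 50)/3 = 81.67
q₂* = (241 - 2×50 + 23)/3 = 54.67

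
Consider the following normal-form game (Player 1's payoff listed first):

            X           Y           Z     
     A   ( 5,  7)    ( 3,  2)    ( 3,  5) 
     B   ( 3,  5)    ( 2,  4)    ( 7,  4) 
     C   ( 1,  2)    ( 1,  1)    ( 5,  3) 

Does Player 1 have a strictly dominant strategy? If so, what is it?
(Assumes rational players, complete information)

No strictly dominant strategy exists for Player 1

Work:
A strategy strictly dominates another if it gives a strictly higher payoff against every opponent action. Compare each pair of P1's strategies column-by-column:
  A vs B: [5 vs 3, 3 vs 2, 3 vs 7] → A does not strictly dominate B (column Z: 3 ≤ 7)
  A vs C: [5 vs 1, 3 vs 1, 3 vs 5] → A does not strictly dominate C (column Z: 3 ≤ 5)
  B vs A: [3 vs 5, 2 vs 3, 7 vs 3] → B does not strictly dominate A (column X: 3 ≤ 5)
  B vs C: [3 vs 1, 2 vs 1, 7 vs 5] → B strictly dominates C
  C vs A: [1 vs 5, 1 vs 3, 5 vs 3] → C does not strictly dominate A (column X: 1 ≤ 5)
  C vs B: [1 vs 3, 1 vs 2, 5 vs 7] → C does not strictly dominate B (column X: 1 ≤ 3)
No single strategy strictly dominates all others → no strictly dominant strategy.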